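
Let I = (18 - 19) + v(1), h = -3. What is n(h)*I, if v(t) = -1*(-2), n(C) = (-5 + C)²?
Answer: 64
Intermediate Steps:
v(t) = 2
I = 1 (I = (18 - 19) + 2 = -1 + 2 = 1)
n(h)*I = (-5 - 3)²*1 = (-8)²*1 = 64*1 = 64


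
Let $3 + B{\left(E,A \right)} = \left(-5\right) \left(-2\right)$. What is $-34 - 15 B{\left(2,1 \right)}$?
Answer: $-139$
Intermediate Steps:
$B{\left(E,A \right)} = 7$ ($B{\left(E,A \right)} = -3 - -10 = -3 + 10 = 7$)
$-34 - 15 B{\left(2,1 \right)} = -34 - 105 = -139$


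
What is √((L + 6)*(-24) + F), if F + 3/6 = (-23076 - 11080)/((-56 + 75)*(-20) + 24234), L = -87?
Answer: √1105062622422/23854 ≈ 44.069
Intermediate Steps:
F = -46083/23854 (F = -½ + (-23076 - 11080)/((-56 + 75)*(-20) + 24234) = -½ - 34156/(19*(-20) + 24234) = -½ - 34156/(-380 + 24234) = -½ - 34156/23854 = -½ - 34156*1/23854 = -½ - 17078/11927 = -46083/23854 ≈ -1.9319)
√((L + 6)*(-24) + F) = √((-87 + 6)*(-24) - 46083/23854) = √(-81*(-24) - 46083/23854) = √(1944 - 46083/23854) = √(46326093/23854) = √1105062622422/23854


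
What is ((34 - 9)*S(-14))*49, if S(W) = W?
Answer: -17150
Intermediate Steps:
((34 - 9)*S(-14))*49 = ((34 - 9)*(-14))*49 = (25*(-14))*49 = -350*49 = -17150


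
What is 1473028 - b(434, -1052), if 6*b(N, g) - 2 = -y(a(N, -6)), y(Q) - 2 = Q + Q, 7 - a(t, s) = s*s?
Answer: 4419055/3 ≈ 1.4730e+6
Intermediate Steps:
a(t, s) = 7 - s**2 (a(t, s) = 7 - s*s = 7 - s**2)
y(Q) = 2 + 2*Q (y(Q) = 2 + (Q + Q) = 2 + 2*Q)
b(N, g) = 29/3 (b(N, g) = 1/3 + (-(2 + 2*(7 - 1*(-6)**2)))/6 = 1/3 + (-(2 + 2*(7 - 1*36)))/6 = 1/3 + (-(2 + 2*(7 - 36)))/6 = 1/3 + (-(2 + 2*(-29)))/6 = 1/3 + (-(2 - 58))/6 = 1/3 + (-1*(-56))/6 = 1/3 + (1/6)*56 = 1/3 + 28/3 = 29/3)
1473028 - b(434, -1052) = 1473028 - 1*29/3 = 1473028 - 29/3 = 4419055/3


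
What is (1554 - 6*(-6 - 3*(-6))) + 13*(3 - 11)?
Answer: 1378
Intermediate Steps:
(1554 - 6*(-6 - 3*(-6))) + 13*(3 - 11) = (1554 - 6*(-6 + 18)) + 13*(-8) = (1554 - 6*12) - 104 = (1554 - 72) - 104 = 1482 - 104 = 1378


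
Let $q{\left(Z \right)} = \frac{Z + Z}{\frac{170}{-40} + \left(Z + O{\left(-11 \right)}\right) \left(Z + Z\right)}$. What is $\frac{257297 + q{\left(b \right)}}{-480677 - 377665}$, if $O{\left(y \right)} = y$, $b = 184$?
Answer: $- \frac{21839284085}{72855782846} \approx -0.29976$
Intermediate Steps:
$q{\left(Z \right)} = \frac{2 Z}{- \frac{17}{4} + 2 Z \left(-11 + Z\right)}$ ($q{\left(Z \right)} = \frac{Z + Z}{\frac{170}{-40} + \left(Z - 11\right) \left(Z + Z\right)} = \frac{2 Z}{170 \left(- \frac{1}{40}\right) + \left(-11 + Z\right) 2 Z} = \frac{2 Z}{- \frac{17}{4} + 2 Z \left(-11 + Z\right)}$)
$\frac{257297 + q{\left(b \right)}}{-480677 - 377665} = \frac{257297 + 8 \cdot 184 \frac{1}{-17 - 16192 + 8 \cdot 184^{2}}}{-480677 - 377665} = \frac{257297 + 8 \cdot 184 \frac{1}{-17 - 16192 + 8 \cdot 33856}}{-858342} = \left(257297 + 8 \cdot 184 \frac{1}{-17 - 16192 + 270848}\right) \left(- \frac{1}{858342}\right) = \left(257297 + 8 \cdot 184 \cdot \frac{1}{254639}\right) \left(- \frac{1}{858342}\right) = \left(257297 + \frac{1472}{254639}\right) \left(- \frac{1}{858342}\right) = \frac{65517852255}{254639} \left(- \frac{1}{858342}\right) = - \frac{21839284085}{72855782846}$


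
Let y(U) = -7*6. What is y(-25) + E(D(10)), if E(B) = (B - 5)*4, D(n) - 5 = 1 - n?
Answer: -78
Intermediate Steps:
y(U) = -42
D(n) = 6 - n (D(n) = 5 + (1 - n) = 6 - n)
E(B) = -20 + 4*B (E(B) = (-5 + B)*4 = -20 + 4*B)
y(-25) + E(D(10)) = -42 + (-20 + 4*(6 - 1*10)) = -42 + (-20 + 4*(6 - 10)) = -42 + (-20 + 4*(-4)) = -42 + (-20 - 16) = -42 - 36 = -78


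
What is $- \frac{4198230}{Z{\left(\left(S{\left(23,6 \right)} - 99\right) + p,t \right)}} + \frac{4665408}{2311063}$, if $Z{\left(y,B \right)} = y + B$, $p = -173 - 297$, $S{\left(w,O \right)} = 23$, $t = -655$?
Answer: $\frac{9707977173498}{2775586663} \approx 3497.6$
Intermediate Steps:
$p = -470$
$Z{\left(y,B \right)} = B + y$
$- \frac{4198230}{Z{\left(\left(S{\left(23,6 \right)} - 99\right) + p,t \right)}} + \frac{4665408}{2311063} = - \frac{4198230}{-655 + \left(\left(23 - 99\right) - 470\right)} + \frac{4665408}{2311063} = - \frac{4198230}{-655 - 546} + 4665408 \cdot \frac{1}{2311063} = - \frac{4198230}{-655 - 546} + \frac{4665408}{2311063} = - \frac{4198230}{-1201} + \frac{4665408}{2311063} = \left(-4198230\right) \left(- \frac{1}{1201}\right) + \frac{4665408}{2311063} = \frac{4198230}{1201} + \frac{4665408}{2311063} = \frac{9707977173498}{2775586663}$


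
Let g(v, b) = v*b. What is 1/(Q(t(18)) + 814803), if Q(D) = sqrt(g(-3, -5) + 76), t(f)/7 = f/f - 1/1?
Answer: 814803/663903928718 - sqrt(91)/663903928718 ≈ 1.2273e-6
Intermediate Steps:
g(v, b) = b*v
t(f) = 0 (t(f) = 7*(f/f - 1/1) = 7*(1 - 1*1) = 7*(1 - 1) = 7*0 = 0)
Q(D) = sqrt(91) (Q(D) = sqrt(-5*(-3) + 76) = sqrt(15 + 76) = sqrt(91))
1/(Q(t(18)) + 814803) = 1/(sqrt(91) + 814803) = 1/(814803 + sqrt(91))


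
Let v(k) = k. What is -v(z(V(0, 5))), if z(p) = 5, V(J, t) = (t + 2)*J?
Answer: -5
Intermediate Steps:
V(J, t) = J*(2 + t) (V(J, t) = (2 + t)*J = J*(2 + t))
-v(z(V(0, 5))) = -1*5 = -5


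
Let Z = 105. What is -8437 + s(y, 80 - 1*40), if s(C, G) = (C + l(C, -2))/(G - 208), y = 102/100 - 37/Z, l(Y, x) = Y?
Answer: -744144101/88200 ≈ -8437.0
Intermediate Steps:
y = 701/1050 (y = 102/100 - 37/105 = 102*(1/100) - 37*1/105 = 51/50 - 37/105 = 701/1050 ≈ 0.66762)
s(C, G) = 2*C/(-208 + G) (s(C, G) = (C + C)/(G - 208) = (2*C)/(-208 + G) = 2*C/(-208 + G))
-8437 + s(y, 80 - 1*40) = -8437 + 2*(701/1050)/(-208 + (80 - 1*40)) = -8437 + 2*(701/1050)/(-208 + (80 - 40)) = -8437 + 2*(701/1050)/(-208 + 40) = -8437 + 2*(701/1050)/(-168) = -8437 + 2*(701/1050)*(-1/168) = -8437 - 701/88200 = -744144101/88200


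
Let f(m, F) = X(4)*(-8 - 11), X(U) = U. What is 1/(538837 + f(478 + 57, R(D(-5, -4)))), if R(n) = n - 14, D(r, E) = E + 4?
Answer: 1/538761 ≈ 1.8561e-6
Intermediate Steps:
D(r, E) = 4 + E
R(n) = -14 + n
f(m, F) = -76 (f(m, F) = 4*(-8 - 11) = 4*(-19) = -76)
1/(538837 + f(478 + 57, R(D(-5, -4)))) = 1/(538837 - 76) = 1/538761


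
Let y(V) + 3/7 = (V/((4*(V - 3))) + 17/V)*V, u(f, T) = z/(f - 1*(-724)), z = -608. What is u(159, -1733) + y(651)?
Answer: 319330645/1780128 ≈ 179.39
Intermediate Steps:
u(f, T) = -608/(724 + f) (u(f, T) = -608/(f - 1*(-724)) = -608/(f + 724) = -608/(724 + f))
y(V) = -3/7 + V*(17/V + V/(-12 + 4*V)) (y(V) = -3/7 + (V/((4*(V - 3))) + 17/V)*V = -3/7 + (V/((4*(-3 + V))) + 17/V)*V = -3/7 + (V/(-12 + 4*V) + 17/V)*V = -3/7 + (17/V + V/(-12 + 4*V))*V = -3/7 + V*(17/V + V/(-12 + 4*V)))
u(159, -1733) + y(651) = -608/(724 + 159) + (-1392 + 7*651**2 + 464*651)/(28*(-3 + 651)) = -608/883 + (1/28)*(-1392 + 7*423801 + 302064)/648 = -608*1/883 + (1/28)*(1/648)*(-1392 + 2966607 + 302064) = -608/883 + (1/28)*(1/648)*3267279 = -608/883 + 363031/2016 = 319330645/1780128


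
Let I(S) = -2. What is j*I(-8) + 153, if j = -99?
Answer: 351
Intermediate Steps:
j*I(-8) + 153 = -99*(-2) + 153 = 198 + 153 = 351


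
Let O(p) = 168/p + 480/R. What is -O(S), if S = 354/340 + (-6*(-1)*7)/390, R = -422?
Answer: -77730720/535729 ≈ -145.09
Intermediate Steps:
S = 2539/2210 (S = 354*(1/340) + (6*7)*(1/390) = 177/170 + 42*(1/390) = 177/170 + 7/65 = 2539/2210 ≈ 1.1489)
O(p) = -240/211 + 168/p (O(p) = 168/p + 480/(-422) = 168/p + 480*(-1/422) = 168/p - 240/211 = -240/211 + 168/p)
-O(S) = -(-240/211 + 168/(2539/2210)) = -(-240/211 + 168*(2210/2539)) = -(-240/211 + 371280/2539) = -1*77730720/535729 = -77730720/535729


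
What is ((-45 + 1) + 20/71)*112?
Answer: -347648/71 ≈ -4896.5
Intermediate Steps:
((-45 + 1) + 20/71)*112 = (-44 + 20*(1/71))*112 = (-44 + 20/71)*112 = -3104/71*112 = -347648/71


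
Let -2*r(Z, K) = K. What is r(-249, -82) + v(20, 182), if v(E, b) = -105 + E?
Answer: -44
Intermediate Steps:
r(Z, K) = -K/2
r(-249, -82) + v(20, 182) = -½*(-82) + (-105 + 20) = 41 - 85 = -44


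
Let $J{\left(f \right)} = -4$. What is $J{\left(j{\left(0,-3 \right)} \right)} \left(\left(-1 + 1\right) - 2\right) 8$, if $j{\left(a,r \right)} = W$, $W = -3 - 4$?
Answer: $64$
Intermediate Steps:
$W = -7$ ($W = -3 - 4 = -7$)
$j{\left(a,r \right)} = -7$
$J{\left(j{\left(0,-3 \right)} \right)} \left(\left(-1 + 1\right) - 2\right) 8 = - 4 \left(\left(-1 + 1\right) - 2\right) 8 = - 4 \left(0 - 2\right) 8 = \left(-4\right) \left(-2\right) 8 = 8 \cdot 8 = 64$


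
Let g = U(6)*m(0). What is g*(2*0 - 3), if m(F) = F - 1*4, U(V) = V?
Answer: 72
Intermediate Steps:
m(F) = -4 + F (m(F) = F - 4 = -4 + F)
g = -24 (g = 6*(-4 + 0) = 6*(-4) = -24)
g*(2*0 - 3) = -24*(2*0 - 3) = -24*(0 - 3) = -24*(-3) = 72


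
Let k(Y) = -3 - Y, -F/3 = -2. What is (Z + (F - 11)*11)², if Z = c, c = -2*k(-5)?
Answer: 3481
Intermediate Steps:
F = 6 (F = -3*(-2) = 6)
c = -4 (c = -2*(-3 - 1*(-5)) = -2*(-3 + 5) = -2*2 = -4)
Z = -4
(Z + (F - 11)*11)² = (-4 + (6 - 11)*11)² = (-4 - 5*11)² = (-4 - 55)² = (-59)² = 3481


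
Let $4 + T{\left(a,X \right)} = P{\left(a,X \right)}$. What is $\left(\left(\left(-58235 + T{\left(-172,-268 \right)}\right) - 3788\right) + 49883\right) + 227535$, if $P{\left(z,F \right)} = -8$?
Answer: $215383$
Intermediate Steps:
$T{\left(a,X \right)} = -12$ ($T{\left(a,X \right)} = -4 - 8 = -12$)
$\left(\left(\left(-58235 + T{\left(-172,-268 \right)}\right) - 3788\right) + 49883\right) + 227535 = \left(\left(\left(-58235 - 12\right) - 3788\right) + 49883\right) + 227535 = \left(\left(-58247 - 3788\right) + 49883\right) + 227535 = \left(-62035 + 49883\right) + 227535 = -12152 + 227535 = 215383$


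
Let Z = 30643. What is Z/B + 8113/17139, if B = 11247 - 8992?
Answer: 543485192/38648445 ≈ 14.062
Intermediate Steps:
B = 2255
Z/B + 8113/17139 = 30643/2255 + 8113/17139 = 543485192/38648445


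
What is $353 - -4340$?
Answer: $4693$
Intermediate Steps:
$353 - -4340 = 353 + 4340 = 4693$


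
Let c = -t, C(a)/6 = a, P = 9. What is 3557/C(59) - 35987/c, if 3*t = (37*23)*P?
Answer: 2424491/100418 ≈ 24.144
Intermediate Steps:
C(a) = 6*a
t = 2553 (t = ((37*23)*9)/3 = (851*9)/3 = (1/3)*7659 = 2553)
c = -2553 (c = -1*2553 = -2553)
3557/C(59) - 35987/c = 3557/((6*59)) - 35987/(-2553) = 3557/354 - 35987*(-1/2553) = 3557*(1/354) + 35987/2553 = 3557/354 + 35987/2553 = 2424491/100418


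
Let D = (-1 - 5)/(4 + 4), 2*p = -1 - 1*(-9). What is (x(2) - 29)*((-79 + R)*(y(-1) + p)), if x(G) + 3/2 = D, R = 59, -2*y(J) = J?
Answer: 5625/2 ≈ 2812.5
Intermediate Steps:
y(J) = -J/2
p = 4 (p = (-1 - 1*(-9))/2 = (-1 + 9)/2 = (½)*8 = 4)
D = -¾ (D = -6/8 = -6*⅛ = -¾ ≈ -0.75000)
x(G) = -9/4 (x(G) = -3/2 - ¾ = -9/4)
(x(2) - 29)*((-79 + R)*(y(-1) + p)) = (-9/4 - 29)*((-79 + 59)*(-½*(-1) + 4)) = -(-625)*(½ + 4) = -(-625)*9/2 = -125/4*(-90) = 5625/2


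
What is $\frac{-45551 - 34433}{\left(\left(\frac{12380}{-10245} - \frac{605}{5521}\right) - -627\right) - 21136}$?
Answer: $\frac{452410659768}{116011783451} \approx 3.8997$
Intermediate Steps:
$\frac{-45551 - 34433}{\left(\left(\frac{12380}{-10245} - \frac{605}{5521}\right) - -627\right) - 21136} = - \frac{79984}{\left(\left(12380 \left(- \frac{1}{10245}\right) - \frac{605}{5521}\right) + 627\right) - 21136} = - \frac{79984}{\left(\left(- \frac{2476}{2049} - \frac{605}{5521}\right) + 627\right) - 21136} = - \frac{79984}{\left(- \frac{14909641}{11312529} + 627\right) - 21136} = - \frac{79984}{\frac{7078046042}{11312529} - 21136} = - \frac{79984}{- \frac{232023566902}{11312529}} = \left(-79984\right) \left(- \frac{11312529}{232023566902}\right) = \frac{452410659768}{116011783451}$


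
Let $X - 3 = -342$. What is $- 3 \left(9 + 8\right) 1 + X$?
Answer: $-390$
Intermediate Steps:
$X = -339$ ($X = 3 - 342 = -339$)
$- 3 \left(9 + 8\right) 1 + X = - 3 \left(9 + 8\right) 1 - 339 = \left(-3\right) 17 \cdot 1 - 339 = \left(-51\right) 1 - 339 = -51 - 339 = -390$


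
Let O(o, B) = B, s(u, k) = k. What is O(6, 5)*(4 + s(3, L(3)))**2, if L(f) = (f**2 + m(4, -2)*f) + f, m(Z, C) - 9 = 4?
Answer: 15125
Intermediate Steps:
m(Z, C) = 13 (m(Z, C) = 9 + 4 = 13)
L(f) = f**2 + 14*f (L(f) = (f**2 + 13*f) + f = f**2 + 14*f)
O(6, 5)*(4 + s(3, L(3)))**2 = 5*(4 + 3*(14 + 3))**2 = 5*(4 + 3*17)**2 = 5*(4 + 51)**2 = 5*55**2 = 5*3025 = 15125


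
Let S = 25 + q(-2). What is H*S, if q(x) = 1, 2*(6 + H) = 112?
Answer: 1300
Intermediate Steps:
H = 50 (H = -6 + (½)*112 = -6 + 56 = 50)
S = 26 (S = 25 + 1 = 26)
H*S = 50*26 = 1300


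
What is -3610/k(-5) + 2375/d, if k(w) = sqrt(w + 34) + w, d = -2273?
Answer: -20518575/4546 - 1805*sqrt(29)/2 ≈ -9373.7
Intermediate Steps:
k(w) = w + sqrt(34 + w) (k(w) = sqrt(34 + w) + w = w + sqrt(34 + w))
-3610/k(-5) + 2375/d = -3610/(-5 + sqrt(34 - 5)) + 2375/(-2273) = -3610/(-5 + sqrt(29)) + 2375*(-1/2273) = -3610/(-5 + sqrt(29)) - 2375/2273 = -2375/2273 - 3610/(-5 + sqrt(29))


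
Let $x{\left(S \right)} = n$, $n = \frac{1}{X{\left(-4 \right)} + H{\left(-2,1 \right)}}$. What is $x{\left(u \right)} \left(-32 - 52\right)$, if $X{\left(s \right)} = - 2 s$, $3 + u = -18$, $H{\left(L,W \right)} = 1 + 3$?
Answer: $-7$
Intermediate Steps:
$H{\left(L,W \right)} = 4$
$u = -21$ ($u = -3 - 18 = -21$)
$n = \frac{1}{12}$ ($n = \frac{1}{\left(-2\right) \left(-4\right) + 4} = \frac{1}{8 + 4} = \frac{1}{12} \approx 0.083333$)
$x{\left(S \right)} = \frac{1}{12}$
$x{\left(u \right)} \left(-32 - 52\right) = \frac{-32 - 52}{12} = \frac{1}{12} \left(-84\right) = -7$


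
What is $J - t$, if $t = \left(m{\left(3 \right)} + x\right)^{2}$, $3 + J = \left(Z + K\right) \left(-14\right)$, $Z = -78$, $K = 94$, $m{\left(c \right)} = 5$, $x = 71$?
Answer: $-6003$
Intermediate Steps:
$J = -227$ ($J = -3 + \left(-78 + 94\right) \left(-14\right) = -3 + 16 \left(-14\right) = -3 - 224 = -227$)
$t = 5776$ ($t = \left(5 + 71\right)^{2} = 76^{2} = 5776$)
$J - t = -227 - 5776 = -6003$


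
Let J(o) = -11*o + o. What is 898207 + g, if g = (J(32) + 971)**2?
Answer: 1322008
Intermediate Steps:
J(o) = -10*o
g = 423801 (g = (-10*32 + 971)**2 = (-320 + 971)**2 = 651**2 = 423801)
898207 + g = 898207 + 423801 = 1322008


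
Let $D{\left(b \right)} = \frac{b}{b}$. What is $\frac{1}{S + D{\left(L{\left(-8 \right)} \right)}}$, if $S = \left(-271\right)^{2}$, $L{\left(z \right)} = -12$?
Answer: $\frac{1}{73442} \approx 1.3616 \cdot 10^{-5}$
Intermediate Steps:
$D{\left(b \right)} = 1$
$S = 73441$
$\frac{1}{S + D{\left(L{\left(-8 \right)} \right)}} = \frac{1}{73441 + 1} = \frac{1}{73442}$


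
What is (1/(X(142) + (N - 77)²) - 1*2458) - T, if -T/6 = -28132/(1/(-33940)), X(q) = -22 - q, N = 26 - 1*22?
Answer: 29589241783631/5165 ≈ 5.7288e+9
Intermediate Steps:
N = 4 (N = 26 - 22 = 4)
T = -5728800480 (T = -(-168792)/(1/(-33940)) = -(-168792)/(-1/33940) = -(-168792)*(-33940) = -6*954800080 = -5728800480)
(1/(X(142) + (N - 77)²) - 1*2458) - T = (1/((-22 - 1*142) + (4 - 77)²) - 1*2458) - 1*(-5728800480) = (1/((-22 - 142) + (-73)²) - 2458) + 5728800480 = (1/(-164 + 5329) - 2458) + 5728800480 = (1/5165 - 2458) + 5728800480 = -12695569/5165 + 5728800480 = 29589241783631/5165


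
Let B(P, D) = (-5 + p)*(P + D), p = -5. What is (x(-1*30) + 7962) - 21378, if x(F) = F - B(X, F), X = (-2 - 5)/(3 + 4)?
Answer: -13756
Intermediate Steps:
X = -1 (X = -7/7 = -7*⅐ = -1)
B(P, D) = -10*D - 10*P (B(P, D) = (-5 - 5)*(P + D) = -10*(D + P) = -10*D - 10*P)
x(F) = -10 + 11*F (x(F) = F - (-10*F - 10*(-1)) = F - (-10*F + 10) = F - (10 - 10*F) = F + (-10 + 10*F) = -10 + 11*F)
(x(-1*30) + 7962) - 21378 = ((-10 + 11*(-1*30)) + 7962) - 21378 = ((-10 + 11*(-30)) + 7962) - 21378 = ((-10 - 330) + 7962) - 21378 = (-340 + 7962) - 21378 = 7622 - 21378 = -13756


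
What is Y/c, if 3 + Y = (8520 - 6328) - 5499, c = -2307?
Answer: 3310/2307 ≈ 1.4348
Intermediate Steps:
Y = -3310 (Y = -3 + ((8520 - 6328) - 5499) = -3 + (2192 - 5499) = -3 - 3307 = -3310)
Y/c = -3310/(-2307) = -3310*(-1/2307) = 3310/2307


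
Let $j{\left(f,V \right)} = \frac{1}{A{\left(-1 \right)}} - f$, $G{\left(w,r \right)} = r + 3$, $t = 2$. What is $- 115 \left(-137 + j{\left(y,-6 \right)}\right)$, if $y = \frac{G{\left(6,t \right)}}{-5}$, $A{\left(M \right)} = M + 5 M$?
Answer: $\frac{93955}{6} \approx 15659.0$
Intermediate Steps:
$A{\left(M \right)} = 6 M$
$G{\left(w,r \right)} = 3 + r$
$y = -1$ ($y = \frac{3 + 2}{-5} = 5 \left(- \frac{1}{5}\right) = -1$)
$j{\left(f,V \right)} = - \frac{1}{6} - f$ ($j{\left(f,V \right)} = \frac{1}{6 \left(-1\right)} - f = \frac{1}{-6} - f = - \frac{1}{6} - f$)
$- 115 \left(-137 + j{\left(y,-6 \right)}\right) = - 115 \left(-137 - - \frac{5}{6}\right) = - 115 \left(-137 + \left(- \frac{1}{6} + 1\right)\right) = - 115 \left(-137 + \frac{5}{6}\right) = \left(-115\right) \left(- \frac{817}{6}\right) = \frac{93955}{6}$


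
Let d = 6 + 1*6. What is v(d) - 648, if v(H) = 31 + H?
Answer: -605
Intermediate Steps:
d = 12 (d = 6 + 6 = 12)
v(d) - 648 = (31 + 12) - 648 = 43 - 648 = -605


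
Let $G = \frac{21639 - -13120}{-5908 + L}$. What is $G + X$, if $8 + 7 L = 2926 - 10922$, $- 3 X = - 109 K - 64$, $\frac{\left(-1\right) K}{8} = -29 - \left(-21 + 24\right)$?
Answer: $\frac{1379770541}{148080} \approx 9317.7$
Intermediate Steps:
$K = 256$ ($K = - 8 \left(-29 - \left(-21 + 24\right)\right) = - 8 \left(-29 - 3\right) = \left(-8\right) \left(-32\right) = 256$)
$X = \frac{27968}{3}$ ($X = - \frac{\left(-109\right) 256 - 64}{3} = - \frac{-27904 - 64}{3} = \left(- \frac{1}{3}\right) \left(-27968\right) = \frac{27968}{3} \approx 9322.7$)
$L = - \frac{8004}{7}$ ($L = - \frac{8}{7} + \frac{2926 - 10922}{7} = - \frac{8}{7} + \frac{1}{7} \left(-7996\right) = - \frac{8}{7} - \frac{7996}{7} = - \frac{8004}{7} \approx -1143.4$)
$G = - \frac{243313}{49360}$ ($G = \frac{21639 - -13120}{-5908 - \frac{8004}{7}} = \frac{21639 + 13120}{- \frac{49360}{7}} = 34759 \left(- \frac{7}{49360}\right) = - \frac{243313}{49360} \approx -4.9294$)
$G + X = - \frac{243313}{49360} + \frac{27968}{3} = \frac{1379770541}{148080}$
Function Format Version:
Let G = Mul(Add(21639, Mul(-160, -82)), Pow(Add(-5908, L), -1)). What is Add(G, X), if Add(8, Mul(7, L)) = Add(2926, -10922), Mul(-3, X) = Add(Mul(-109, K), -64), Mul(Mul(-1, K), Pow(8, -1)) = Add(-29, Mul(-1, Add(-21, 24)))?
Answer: Rational(1379770541, 148080) ≈ 9317.7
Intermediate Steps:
K = 256 (K = Mul(-8, Add(-29, Mul(-1, Add(-21, 24)))) = Mul(-8, Add(-29, Mul(-1, 3))) = Mul(-8, Add(-29, -3)) = Mul(-8, -32) = 256)
X = Rational(27968, 3) (X = Mul(Rational(-1, 3), Add(Mul(-109, 256), -64)) = Mul(Rational(-1, 3), Add(-27904, -64)) = Mul(Rational(-1, 3), -27968) = Rational(27968, 3) ≈ 9322.7)
L = Rational(-8004, 7) (L = Add(Rational(-8, 7), Mul(Rational(1, 7), Add(2926, -10922))) = Add(Rational(-8, 7), Mul(Rational(1, 7), -7996)) = Add(Rational(-8, 7), Rational(-7996, 7)) = Rational(-8004, 7) ≈ -1143.4)
G = Rational(-243313, 49360) (G = Mul(Add(21639, Mul(-160, -82)), Pow(Add(-5908, Rational(-8004, 7)), -1)) = Mul(Add(21639, 13120), Pow(Rational(-49360, 7), -1)) = Mul(34759, Rational(-7, 49360)) = Rational(-243313, 49360) ≈ -4.9294)
Add(G, X) = Add(Rational(-243313, 49360), Rational(27968, 3)) = Rational(1379770541, 148080)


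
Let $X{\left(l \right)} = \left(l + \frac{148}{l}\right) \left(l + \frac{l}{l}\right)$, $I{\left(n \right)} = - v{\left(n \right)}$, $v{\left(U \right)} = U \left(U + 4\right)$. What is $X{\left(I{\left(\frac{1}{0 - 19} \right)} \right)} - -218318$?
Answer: $\frac{2142268311838}{9774075} \approx 2.1918 \cdot 10^{5}$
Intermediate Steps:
$v{\left(U \right)} = U \left(4 + U\right)$
$I{\left(n \right)} = - n \left(4 + n\right)$
$X{\left(l \right)} = \left(1 + l\right) \left(l + \frac{148}{l}\right)$ ($X{\left(l \right)} = \left(l + \frac{148}{l}\right) \left(l + 1\right) = \left(l + \frac{148}{l}\right) \left(1 + l\right) = \left(1 + l\right) \left(l + \frac{148}{l}\right)$)
$X{\left(I{\left(\frac{1}{0 - 19} \right)} \right)} - -218318 = \left(148 - \frac{4 + \frac{1}{0 - 19}}{0 - 19} + \left(- \frac{4 + \frac{1}{0 - 19}}{0 - 19}\right)^{2} + \frac{148}{\left(-1\right) \frac{1}{0 - 19} \left(4 + \frac{1}{0 - 19}\right)}\right) - -218318 = \left(148 - \frac{4 + \frac{1}{-19}}{-19} + \left(- \frac{4 + \frac{1}{-19}}{-19}\right)^{2} + \frac{148}{\left(-1\right) \frac{1}{-19} \left(4 + \frac{1}{-19}\right)}\right) + 218318 = \left(148 - - \frac{4 - \frac{1}{19}}{19} + \left(\left(-1\right) \left(- \frac{1}{19}\right) \left(4 - \frac{1}{19}\right)\right)^{2} + \frac{148}{\left(-1\right) \left(- \frac{1}{19}\right) \left(4 - \frac{1}{19}\right)}\right) + 218318 = \left(148 - \left(- \frac{1}{19}\right) \frac{75}{19} + \left(\left(-1\right) \left(- \frac{1}{19}\right) \frac{75}{19}\right)^{2} + \frac{148}{\left(-1\right) \left(- \frac{1}{19}\right) \frac{75}{19}}\right) + 218318 = \left(148 + \frac{75}{361} + \left(\frac{75}{361}\right)^{2} + \frac{148}{\frac{75}{361}}\right) + 218318 = \left(148 + \frac{75}{361} + \frac{5625}{130321} + 148 \cdot \frac{361}{75}\right) + 218318 = \left(148 + \frac{75}{361} + \frac{5625}{130321} + \frac{53428}{75}\right) + 218318 = \frac{8411805988}{9774075} + 218318 = \frac{2142268311838}{9774075}$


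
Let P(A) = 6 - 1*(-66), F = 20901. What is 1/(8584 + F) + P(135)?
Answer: 2122921/29485 ≈ 72.000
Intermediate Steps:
P(A) = 72 (P(A) = 6 + 66 = 72)
1/(8584 + F) + P(135) = 1/(8584 + 20901) + 72 = 1/29485 + 72 = 2122921/29485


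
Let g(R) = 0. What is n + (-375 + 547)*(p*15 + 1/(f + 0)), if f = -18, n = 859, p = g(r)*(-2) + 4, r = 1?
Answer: 100525/9 ≈ 11169.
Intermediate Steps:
p = 4 (p = 0*(-2) + 4 = 0 + 4 = 4)
n + (-375 + 547)*(p*15 + 1/(f + 0)) = 859 + (-375 + 547)*(4*15 + 1/(-18 + 0)) = 859 + 172*(60 + 1/(-18)) = 859 + 172*(60 - 1/18) = 859 + 172*(1079/18) = 859 + 92794/9 = 100525/9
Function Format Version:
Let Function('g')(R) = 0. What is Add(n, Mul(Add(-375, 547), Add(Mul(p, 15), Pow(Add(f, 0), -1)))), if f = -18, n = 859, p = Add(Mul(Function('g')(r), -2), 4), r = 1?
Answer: Rational(100525, 9) ≈ 11169.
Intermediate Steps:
p = 4 (p = Add(Mul(0, -2), 4) = Add(0, 4) = 4)
Add(n, Mul(Add(-375, 547), Add(Mul(p, 15), Pow(Add(f, 0), -1)))) = Add(859, Mul(Add(-375, 547), Add(Mul(4, 15), Pow(Add(-18, 0), -1)))) = Add(859, Mul(172, Add(60, Pow(-18, -1)))) = Add(859, Mul(172, Add(60, Rational(-1, 18)))) = Add(859, Mul(172, Rational(1079, 18))) = Add(859, Rational(92794, 9)) = Rational(100525, 9)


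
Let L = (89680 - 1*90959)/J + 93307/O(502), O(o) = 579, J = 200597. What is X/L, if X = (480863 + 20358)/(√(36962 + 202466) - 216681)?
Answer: -12614007570063398163/878741069738964132754 - 58214645354523*√59857/439370534869482066377 ≈ -0.014387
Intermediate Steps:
L = 18716363738/116145663 (L = (89680 - 1*90959)/200597 + 93307/579 = (89680 - 90959)*(1/200597) + 93307*(1/579) = -1279*1/200597 + 93307/579 = -1279/200597 + 93307/579 = 18716363738/116145663 ≈ 161.15)
X = 501221/(-216681 + 2*√59857) (X = 501221/(√239428 - 216681) = 501221/(2*√59857 - 216681) = 501221/(-216681 + 2*√59857) ≈ -2.3184)
X/L = (-108605067501/46950416333 - 1002442*√59857/46950416333)/(18716363738/116145663) = (-108605067501/46950416333 - 1002442*√59857/46950416333)*(116145663/18716363738) = -12614007570063398163/878741069738964132754 - 58214645354523*√59857/439370534869482066377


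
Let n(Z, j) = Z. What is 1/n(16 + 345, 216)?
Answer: 1/361 ≈ 0.0027701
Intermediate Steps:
1/n(16 + 345, 216) = 1/(16 + 345) = 1/361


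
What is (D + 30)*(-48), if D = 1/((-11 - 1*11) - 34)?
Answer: -10074/7 ≈ -1439.1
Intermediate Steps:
D = -1/56 (D = 1/((-11 - 11) - 34) = 1/(-22 - 34) = 1/(-56) = -1/56 ≈ -0.017857)
(D + 30)*(-48) = (-1/56 + 30)*(-48) = (1679/56)*(-48) = -10074/7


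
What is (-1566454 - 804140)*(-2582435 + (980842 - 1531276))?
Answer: 7426760454186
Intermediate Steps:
(-1566454 - 804140)*(-2582435 + (980842 - 1531276)) = -2370594*(-2582435 - 550434) = -2370594*(-3132869) = 7426760454186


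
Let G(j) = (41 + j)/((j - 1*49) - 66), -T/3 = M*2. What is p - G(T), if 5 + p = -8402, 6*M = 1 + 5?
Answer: -1017212/121 ≈ -8406.7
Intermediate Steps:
M = 1 (M = (1 + 5)/6 = (⅙)*6 = 1)
T = -6 (T = -3*2 = -6)
p = -8407 (p = -5 - 8402 = -8407)
G(j) = (41 + j)/(-115 + j) (G(j) = (41 + j)/((j - 49) - 66) = (41 + j)/((-49 + j) - 66) = (41 + j)/(-115 + j))
p - G(T) = -8407 - (41 - 6)/(-115 - 6) = -8407 - 35/(-121) = -8407 - (-1)*35/121 = -8407 - 1*(-35/121) = -8407 + 35/121 = -1017212/121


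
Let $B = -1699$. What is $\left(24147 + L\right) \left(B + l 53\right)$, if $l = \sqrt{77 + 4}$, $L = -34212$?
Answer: $12299430$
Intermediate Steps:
$l = 9$ ($l = \sqrt{81} = 9$)
$\left(24147 + L\right) \left(B + l 53\right) = \left(24147 - 34212\right) \left(-1699 + 9 \cdot 53\right) = - 10065 \left(-1699 + 477\right) = \left(-10065\right) \left(-1222\right) = 12299430$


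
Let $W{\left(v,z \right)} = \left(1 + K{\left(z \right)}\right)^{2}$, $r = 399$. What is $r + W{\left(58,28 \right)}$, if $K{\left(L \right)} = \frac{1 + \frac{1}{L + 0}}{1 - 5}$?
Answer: $\frac{5011945}{12544} \approx 399.55$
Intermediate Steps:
$K{\left(L \right)} = - \frac{1}{4} - \frac{1}{4 L}$ ($K{\left(L \right)} = \frac{1 + \frac{1}{L}}{-4} = \left(1 + \frac{1}{L}\right) \left(- \frac{1}{4}\right) = - \frac{1}{4} - \frac{1}{4 L}$)
$W{\left(v,z \right)} = \left(1 + \frac{-1 - z}{4 z}\right)^{2}$
$r + W{\left(58,28 \right)} = 399 + \frac{\left(-1 + 3 \cdot 28\right)^{2}}{16 \cdot 784} = 399 + \frac{1}{16} \cdot \frac{1}{784} \left(-1 + 84\right)^{2} = 399 + \frac{1}{16} \cdot \frac{1}{784} \cdot 83^{2} = 399 + \frac{1}{16} \cdot \frac{1}{784} \cdot 6889 = 399 + \frac{6889}{12544} = \frac{5011945}{12544}$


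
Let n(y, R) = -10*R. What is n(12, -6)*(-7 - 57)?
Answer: -3840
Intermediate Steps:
n(12, -6)*(-7 - 57) = (-10*(-6))*(-7 - 57) = 60*(-64) = -3840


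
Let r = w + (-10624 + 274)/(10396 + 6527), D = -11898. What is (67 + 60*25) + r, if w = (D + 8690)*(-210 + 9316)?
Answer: -164776326771/5641 ≈ -2.9210e+7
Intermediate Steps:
w = -29212048 (w = (-11898 + 8690)*(-210 + 9316) = -3208*9106 = -29212048)
r = -164785166218/5641 (r = -29212048 + (-10624 + 274)/(10396 + 6527) = -29212048 - 10350/16923 = -29212048 - 10350*1/16923 = -29212048 - 3450/5641 = -164785166218/5641 ≈ -2.9212e+7)
(67 + 60*25) + r = (67 + 60*25) - 164785166218/5641 = (67 + 1500) - 164785166218/5641 = 1567 - 164785166218/5641 = -164776326771/5641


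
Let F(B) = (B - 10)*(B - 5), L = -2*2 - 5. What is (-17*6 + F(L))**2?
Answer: 26896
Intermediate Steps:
L = -9 (L = -4 - 5 = -9)
F(B) = (-10 + B)*(-5 + B)
(-17*6 + F(L))**2 = (-17*6 + (50 + (-9)**2 - 15*(-9)))**2 = (-102 + (50 + 81 + 135))**2 = (-102 + 266)**2 = 164**2 = 26896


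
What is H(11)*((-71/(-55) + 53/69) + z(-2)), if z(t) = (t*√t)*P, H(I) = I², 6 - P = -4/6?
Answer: 85954/345 - 4840*I*√2/3 ≈ 249.14 - 2281.6*I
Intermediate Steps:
P = 20/3 (P = 6 - (-4)/6 = 6 - 1*(-⅔) = 6 + ⅔ = 20/3 ≈ 6.6667)
z(t) = 20*t^(3/2)/3 (z(t) = (t*√t)*(20/3) = t^(3/2)*(20/3) = 20*t^(3/2)/3)
H(11)*((-71/(-55) + 53/69) + z(-2)) = 11²*((-71/(-55) + 53/69) + 20*(-2)^(3/2)/3) = 121*((-71*(-1/55) + 53*(1/69)) + 20*(-2*I*√2)/3) = 121*((71/55 + 53/69) - 40*I*√2/3) = 121*(7814/3795 - 40*I*√2/3) = 85954/345 - 4840*I*√2/3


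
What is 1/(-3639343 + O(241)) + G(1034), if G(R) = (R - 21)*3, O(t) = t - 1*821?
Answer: 11061725996/3639923 ≈ 3039.0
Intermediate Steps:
O(t) = -821 + t (O(t) = t - 821 = -821 + t)
G(R) = -63 + 3*R (G(R) = (-21 + R)*3 = -63 + 3*R)
1/(-3639343 + O(241)) + G(1034) = 1/(-3639343 + (-821 + 241)) + (-63 + 3*1034) = 1/(-3639343 - 580) + (-63 + 3102) = 1/(-3639923) + 3039 = -1/3639923 + 3039 = 11061725996/3639923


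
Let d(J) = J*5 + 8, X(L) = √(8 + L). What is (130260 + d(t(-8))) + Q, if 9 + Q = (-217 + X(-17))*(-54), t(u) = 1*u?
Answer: 141937 - 162*I ≈ 1.4194e+5 - 162.0*I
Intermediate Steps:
t(u) = u
d(J) = 8 + 5*J (d(J) = 5*J + 8 = 8 + 5*J)
Q = 11709 - 162*I (Q = -9 + (-217 + √(8 - 17))*(-54) = -9 + (-217 + √(-9))*(-54) = -9 + (-217 + 3*I)*(-54) = -9 + (11718 - 162*I) = 11709 - 162*I ≈ 11709.0 - 162.0*I)
(130260 + d(t(-8))) + Q = (130260 + (8 + 5*(-8))) + (11709 - 162*I) = (130260 + (8 - 40)) + (11709 - 162*I) = (130260 - 32) + (11709 - 162*I) = 130228 + (11709 - 162*I) = 141937 - 162*I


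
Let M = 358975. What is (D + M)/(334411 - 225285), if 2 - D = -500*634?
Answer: 675977/109126 ≈ 6.1945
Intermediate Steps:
D = 317002 (D = 2 - (-500)*634 = 2 - 1*(-317000) = 2 + 317000 = 317002)
(D + M)/(334411 - 225285) = (317002 + 358975)/(334411 - 225285) = 675977/109126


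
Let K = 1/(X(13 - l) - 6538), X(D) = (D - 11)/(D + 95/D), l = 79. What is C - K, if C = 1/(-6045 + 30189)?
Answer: 34140125/175620776016 ≈ 0.00019440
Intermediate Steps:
C = 1/24144 ≈ 4.1418e-5
X(D) = (-11 + D)/(D + 95/D)
K = -4451/29095556 (K = 1/((13 - 1*79)*(-11 + (13 - 1*79))/(95 + (13 - 1*79)**2) - 6538) = 1/((13 - 79)*(-11 + (13 - 79))/(95 + (13 - 79)**2) - 6538) = 1/(-66*(-11 - 66)/(95 + (-66)**2) - 6538) = 1/(-66*(-77)/(95 + 4356) - 6538) = 1/(-66*(-77)/4451 - 6538) = 1/(-66*1/4451*(-77) - 6538) = 1/(5082/4451 - 6538) = 1/(-29095556/4451) = -4451/29095556 ≈ -0.00015298)
C - K = 1/24144 - 1*(-4451/29095556) = 1/24144 + 4451/29095556 = 34140125/175620776016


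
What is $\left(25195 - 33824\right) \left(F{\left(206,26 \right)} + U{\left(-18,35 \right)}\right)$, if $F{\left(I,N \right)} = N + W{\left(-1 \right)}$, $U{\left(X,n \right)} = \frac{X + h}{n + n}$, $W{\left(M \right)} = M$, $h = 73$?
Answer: $- \frac{3115069}{14} \approx -2.2251 \cdot 10^{5}$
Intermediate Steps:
$U{\left(X,n \right)} = \frac{73 + X}{2 n}$ ($U{\left(X,n \right)} = \frac{X + 73}{n + n} = \frac{73 + X}{2 n}$)
$F{\left(I,N \right)} = -1 + N$ ($F{\left(I,N \right)} = N - 1 = -1 + N$)
$\left(25195 - 33824\right) \left(F{\left(206,26 \right)} + U{\left(-18,35 \right)}\right) = \left(25195 - 33824\right) \left(\left(-1 + 26\right) + \frac{73 - 18}{2 \cdot 35}\right) = - 8629 \left(25 + \frac{1}{2} \cdot \frac{1}{35} \cdot 55\right) = - 8629 \left(25 + \frac{11}{14}\right) = \left(-8629\right) \frac{361}{14} = - \frac{3115069}{14}$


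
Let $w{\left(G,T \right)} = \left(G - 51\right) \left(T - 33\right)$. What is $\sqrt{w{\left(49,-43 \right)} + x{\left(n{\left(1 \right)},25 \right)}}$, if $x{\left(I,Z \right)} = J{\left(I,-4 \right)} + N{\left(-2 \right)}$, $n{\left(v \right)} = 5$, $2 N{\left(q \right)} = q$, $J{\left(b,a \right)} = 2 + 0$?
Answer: $3 \sqrt{17} \approx 12.369$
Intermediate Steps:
$J{\left(b,a \right)} = 2$
$N{\left(q \right)} = \frac{q}{2}$
$w{\left(G,T \right)} = \left(-51 + G\right) \left(-33 + T\right)$
$x{\left(I,Z \right)} = 1$ ($x{\left(I,Z \right)} = 2 + \frac{1}{2} \left(-2\right) = 2 - 1 = 1$)
$\sqrt{w{\left(49,-43 \right)} + x{\left(n{\left(1 \right)},25 \right)}} = \sqrt{\left(1683 - -2193 - 1617 + 49 \left(-43\right)\right) + 1} = \sqrt{\left(1683 + 2193 - 1617 - 2107\right) + 1} = \sqrt{152 + 1} = \sqrt{153} = 3 \sqrt{17}$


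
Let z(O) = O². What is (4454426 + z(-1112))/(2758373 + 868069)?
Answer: 316165/201469 ≈ 1.5693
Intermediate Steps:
(4454426 + z(-1112))/(2758373 + 868069) = (4454426 + (-1112)²)/(2758373 + 868069) = (4454426 + 1236544)/3626442 = 5690970*(1/3626442) = 316165/201469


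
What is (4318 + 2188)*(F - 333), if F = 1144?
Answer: 5276366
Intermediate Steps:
(4318 + 2188)*(F - 333) = (4318 + 2188)*(1144 - 333) = 6506*811 = 5276366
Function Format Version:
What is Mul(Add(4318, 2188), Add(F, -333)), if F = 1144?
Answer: 5276366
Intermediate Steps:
Mul(Add(4318, 2188), Add(F, -333)) = Mul(Add(4318, 2188), Add(1144, -333)) = Mul(6506, 811) = 5276366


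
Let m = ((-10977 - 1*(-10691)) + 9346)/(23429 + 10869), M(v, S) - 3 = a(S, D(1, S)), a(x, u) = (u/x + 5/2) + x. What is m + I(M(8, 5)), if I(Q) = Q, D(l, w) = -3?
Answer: 1743051/171490 ≈ 10.164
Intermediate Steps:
a(x, u) = 5/2 + x + u/x (a(x, u) = (u/x + 5*(½)) + x = (u/x + 5/2) + x = (5/2 + u/x) + x = 5/2 + x + u/x)
M(v, S) = 11/2 + S - 3/S (M(v, S) = 3 + (5/2 + S - 3/S) = 11/2 + S - 3/S)
m = 4530/17149 (m = ((-10977 + 10691) + 9346)/34298 = (-286 + 9346)*(1/34298) = 9060*(1/34298) = 4530/17149 ≈ 0.26416)
m + I(M(8, 5)) = 4530/17149 + (11/2 + 5 - 3/5) = 4530/17149 + (11/2 + 5 - 3*⅕) = 4530/17149 + (11/2 + 5 - ⅗) = 4530/17149 + 99/10 = 1743051/171490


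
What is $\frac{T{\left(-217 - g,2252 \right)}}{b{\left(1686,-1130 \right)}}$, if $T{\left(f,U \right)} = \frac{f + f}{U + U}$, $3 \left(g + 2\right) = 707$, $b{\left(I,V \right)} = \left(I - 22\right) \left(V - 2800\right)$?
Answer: $\frac{13}{424817280} \approx 3.0601 \cdot 10^{-8}$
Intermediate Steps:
$b{\left(I,V \right)} = \left(-2800 + V\right) \left(-22 + I\right)$ ($b{\left(I,V \right)} = \left(-22 + I\right) \left(-2800 + V\right) = \left(-2800 + V\right) \left(-22 + I\right)$)
$g = \frac{701}{3}$ ($g = -2 + \frac{1}{3} \cdot 707 = -2 + \frac{707}{3} = \frac{701}{3} \approx 233.67$)
$T{\left(f,U \right)} = \frac{f}{U}$ ($T{\left(f,U \right)} = \frac{2 f}{2 U} = 2 f \frac{1}{2 U} = \frac{f}{U}$)
$\frac{T{\left(-217 - g,2252 \right)}}{b{\left(1686,-1130 \right)}} = \frac{\left(-217 - \frac{701}{3}\right) \frac{1}{2252}}{61600 - 4720800 - -24860 + 1686 \left(-1130\right)} = \frac{\left(-217 - \frac{701}{3}\right) \frac{1}{2252}}{61600 - 4720800 + 24860 - 1905180} = \frac{\left(- \frac{1352}{3}\right) \frac{1}{2252}}{-6539520} = \left(- \frac{338}{1689}\right) \left(- \frac{1}{6539520}\right) = \frac{13}{424817280}$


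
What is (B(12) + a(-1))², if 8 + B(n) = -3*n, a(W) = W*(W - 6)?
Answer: 1369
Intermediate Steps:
a(W) = W*(-6 + W)
B(n) = -8 - 3*n
(B(12) + a(-1))² = ((-8 - 3*12) - (-6 - 1))² = ((-8 - 36) - 1*(-7))² = (-44 + 7)² = (-37)² = 1369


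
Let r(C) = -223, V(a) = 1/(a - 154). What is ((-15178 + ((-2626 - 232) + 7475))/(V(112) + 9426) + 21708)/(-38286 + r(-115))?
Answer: -8593558266/15245366519 ≈ -0.56368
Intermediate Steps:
V(a) = 1/(-154 + a)
((-15178 + ((-2626 - 232) + 7475))/(V(112) + 9426) + 21708)/(-38286 + r(-115)) = ((-15178 + ((-2626 - 232) + 7475))/(1/(-154 + 112) + 9426) + 21708)/(-38286 - 223) = ((-15178 + (-2858 + 7475))/(1/(-42) + 9426) + 21708)/(-38509) = ((-15178 + 4617)/(-1/42 + 9426) + 21708)*(-1/38509) = (-10561/395891/42 + 21708)*(-1/38509) = (-10561*42/395891 + 21708)*(-1/38509) = (-443562/395891 + 21708)*(-1/38509) = (8593558266/395891)*(-1/38509) = -8593558266/15245366519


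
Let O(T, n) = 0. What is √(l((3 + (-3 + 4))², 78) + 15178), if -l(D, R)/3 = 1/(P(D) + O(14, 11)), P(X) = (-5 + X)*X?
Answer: 5*√1175383/44 ≈ 123.20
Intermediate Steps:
P(X) = X*(-5 + X)
l(D, R) = -3/(D*(-5 + D)) (l(D, R) = -3/(D*(-5 + D) + 0) = -3*1/(D*(-5 + D)) = -3/(D*(-5 + D)))
√(l((3 + (-3 + 4))², 78) + 15178) = √(-3/(((3 + (-3 + 4))²)*(-5 + (3 + (-3 + 4))²)) + 15178) = √(-3/(((3 + 1)²)*(-5 + (3 + 1)²)) + 15178) = √(-3/((4²)*(-5 + 4²)) + 15178) = √(-3/(16*(-5 + 16)) + 15178) = √(-3*1/16/11 + 15178) = √(-3*1/16*1/11 + 15178) = √(-3/176 + 15178) = √(2671325/176) = 5*√1175383/44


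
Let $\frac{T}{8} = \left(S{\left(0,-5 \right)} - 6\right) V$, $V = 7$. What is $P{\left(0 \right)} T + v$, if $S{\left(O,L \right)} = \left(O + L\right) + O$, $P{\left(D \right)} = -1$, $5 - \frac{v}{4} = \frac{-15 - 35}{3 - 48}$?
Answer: $\frac{5684}{9} \approx 631.56$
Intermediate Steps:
$v = \frac{140}{9}$ ($v = 20 - 4 \frac{-15 - 35}{3 - 48} = 20 - 4 \left(- \frac{50}{-45}\right) = 20 - 4 \left(\left(-50\right) \left(- \frac{1}{45}\right)\right) = 20 - \frac{40}{9} = \frac{140}{9} \approx 15.556$)
$S{\left(O,L \right)} = L + 2 O$ ($S{\left(O,L \right)} = \left(L + O\right) + O = L + 2 O$)
$T = -616$ ($T = 8 \left(\left(-5 + 2 \cdot 0\right) - 6\right) 7 = 8 \left(\left(-5 + 0\right) - 6\right) 7 = 8 \left(-5 - 6\right) 7 = 8 \left(\left(-11\right) 7\right) = 8 \left(-77\right) = -616$)
$P{\left(0 \right)} T + v = \left(-1\right) \left(-616\right) + \frac{140}{9} = 616 + \frac{140}{9} = \frac{5684}{9}$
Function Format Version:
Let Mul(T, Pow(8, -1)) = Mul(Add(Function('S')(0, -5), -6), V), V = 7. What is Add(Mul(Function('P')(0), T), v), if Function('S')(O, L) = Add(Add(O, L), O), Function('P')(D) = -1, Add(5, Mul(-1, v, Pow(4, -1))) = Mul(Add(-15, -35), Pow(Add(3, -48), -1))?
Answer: Rational(5684, 9) ≈ 631.56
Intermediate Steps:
v = Rational(140, 9) (v = Add(20, Mul(-4, Mul(Add(-15, -35), Pow(Add(3, -48), -1)))) = Add(20, Mul(-4, Mul(-50, Pow(-45, -1)))) = Add(20, Mul(-4, Mul(-50, Rational(-1, 45)))) = Add(20, Mul(-4, Rational(10, 9))) = Add(20, Rational(-40, 9)) = Rational(140, 9) ≈ 15.556)
Function('S')(O, L) = Add(L, Mul(2, O)) (Function('S')(O, L) = Add(Add(L, O), O) = Add(L, Mul(2, O)))
T = -616 (T = Mul(8, Mul(Add(Add(-5, Mul(2, 0)), -6), 7)) = Mul(8, Mul(Add(Add(-5, 0), -6), 7)) = Mul(8, Mul(Add(-5, -6), 7)) = Mul(8, Mul(-11, 7)) = Mul(8, -77) = -616)
Add(Mul(Function('P')(0), T), v) = Add(Mul(-1, -616), Rational(140, 9)) = Add(616, Rational(140, 9)) = Rational(5684, 9)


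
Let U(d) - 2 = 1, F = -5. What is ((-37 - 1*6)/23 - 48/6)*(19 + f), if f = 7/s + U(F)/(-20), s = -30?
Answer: -253559/1380 ≈ -183.74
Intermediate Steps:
U(d) = 3 (U(d) = 2 + 1 = 3)
f = -23/60 (f = 7/(-30) + 3/(-20) = 7*(-1/30) + 3*(-1/20) = -7/30 - 3/20 = -23/60 ≈ -0.38333)
((-37 - 1*6)/23 - 48/6)*(19 + f) = ((-37 - 1*6)/23 - 48/6)*(19 - 23/60) = ((-37 - 6)*(1/23) - 48*⅙)*(1117/60) = (-43*1/23 - 8)*(1117/60) = (-43/23 - 8)*(1117/60) = -227/23*1117/60 = -253559/1380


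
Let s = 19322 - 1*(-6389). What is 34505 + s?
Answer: 60216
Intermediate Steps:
s = 25711 (s = 19322 + 6389 = 25711)
34505 + s = 34505 + 25711 = 60216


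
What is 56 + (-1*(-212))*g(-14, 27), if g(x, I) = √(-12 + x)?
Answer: 56 + 212*I*√26 ≈ 56.0 + 1081.0*I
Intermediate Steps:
56 + (-1*(-212))*g(-14, 27) = 56 + (-1*(-212))*√(-12 - 14) = 56 + 212*√(-26) = 56 + 212*(I*√26) = 56 + 212*I*√26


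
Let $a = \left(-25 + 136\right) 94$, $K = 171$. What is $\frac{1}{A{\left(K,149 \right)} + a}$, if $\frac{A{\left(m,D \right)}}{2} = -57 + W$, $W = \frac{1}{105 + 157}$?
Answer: $\frac{131}{1351921} \approx 9.6899 \cdot 10^{-5}$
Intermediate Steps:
$W = \frac{1}{262} \approx 0.0038168$
$a = 10434$ ($a = 111 \cdot 94 = 10434$)
$A{\left(m,D \right)} = - \frac{14933}{131}$ ($A{\left(m,D \right)} = 2 \left(-57 + \frac{1}{262}\right) = 2 \left(- \frac{14933}{262}\right) = - \frac{14933}{131}$)
$\frac{1}{A{\left(K,149 \right)} + a} = \frac{1}{- \frac{14933}{131} + 10434} = \frac{1}{\frac{1351921}{131}} = \frac{131}{1351921}$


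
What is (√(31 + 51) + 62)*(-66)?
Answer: -4092 - 66*√82 ≈ -4689.7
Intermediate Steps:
(√(31 + 51) + 62)*(-66) = (√82 + 62)*(-66) = (62 + √82)*(-66) = -4092 - 66*√82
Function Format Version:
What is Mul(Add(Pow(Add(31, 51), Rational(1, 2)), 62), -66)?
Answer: Add(-4092, Mul(-66, Pow(82, Rational(1, 2)))) ≈ -4689.7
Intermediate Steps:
Mul(Add(Pow(Add(31, 51), Rational(1, 2)), 62), -66) = Mul(Add(Pow(82, Rational(1, 2)), 62), -66) = Mul(Add(62, Pow(82, Rational(1, 2))), -66) = Add(-4092, Mul(-66, Pow(82, Rational(1, 2))))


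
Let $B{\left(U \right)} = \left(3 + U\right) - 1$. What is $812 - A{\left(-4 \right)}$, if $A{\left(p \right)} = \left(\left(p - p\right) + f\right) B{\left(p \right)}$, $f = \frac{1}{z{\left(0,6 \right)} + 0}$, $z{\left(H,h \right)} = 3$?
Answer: $\frac{2438}{3} \approx 812.67$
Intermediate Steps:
$B{\left(U \right)} = 2 + U$
$f = \frac{1}{3}$ ($f = \frac{1}{3 + 0} = \frac{1}{3} \approx 0.33333$)
$A{\left(p \right)} = \frac{2}{3} + \frac{p}{3}$ ($A{\left(p \right)} = \left(\left(p - p\right) + \frac{1}{3}\right) \left(2 + p\right) = \left(0 + \frac{1}{3}\right) \left(2 + p\right) = \frac{2 + p}{3} = \frac{2}{3} + \frac{p}{3}$)
$812 - A{\left(-4 \right)} = 812 - \left(\frac{2}{3} + \frac{1}{3} \left(-4\right)\right) = 812 - \left(\frac{2}{3} - \frac{4}{3}\right) = 812 - - \frac{2}{3} = 812 + \frac{2}{3} = \frac{2438}{3}$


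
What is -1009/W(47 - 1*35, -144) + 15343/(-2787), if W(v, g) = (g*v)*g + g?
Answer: -1272810689/231031152 ≈ -5.5093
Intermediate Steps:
W(v, g) = g + v*g² (W(v, g) = v*g² + g = g + v*g²)
-1009/W(47 - 1*35, -144) + 15343/(-2787) = -1009*(-1/(144*(1 - 144*(47 - 1*35)))) + 15343/(-2787) = -1009*(-1/(144*(1 - 144*(47 - 35)))) + 15343*(-1/2787) = -1009*(-1/(144*(1 - 144*12))) - 15343/2787 = -1009*(-1/(144*(1 - 1728))) - 15343/2787 = -1009/((-144*(-1727))) - 15343/2787 = -1009/248688 - 15343/2787 = -1272810689/231031152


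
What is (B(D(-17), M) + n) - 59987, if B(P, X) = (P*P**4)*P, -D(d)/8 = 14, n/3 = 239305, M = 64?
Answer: 1973823343112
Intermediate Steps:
n = 717915 (n = 3*239305 = 717915)
D(d) = -112 (D(d) = -8*14 = -112)
B(P, X) = P**6 (B(P, X) = P**5*P = P**6)
(B(D(-17), M) + n) - 59987 = ((-112)**6 + 717915) - 59987 = (1973822685184 + 717915) - 59987 = 1973823403099 - 59987 = 1973823343112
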